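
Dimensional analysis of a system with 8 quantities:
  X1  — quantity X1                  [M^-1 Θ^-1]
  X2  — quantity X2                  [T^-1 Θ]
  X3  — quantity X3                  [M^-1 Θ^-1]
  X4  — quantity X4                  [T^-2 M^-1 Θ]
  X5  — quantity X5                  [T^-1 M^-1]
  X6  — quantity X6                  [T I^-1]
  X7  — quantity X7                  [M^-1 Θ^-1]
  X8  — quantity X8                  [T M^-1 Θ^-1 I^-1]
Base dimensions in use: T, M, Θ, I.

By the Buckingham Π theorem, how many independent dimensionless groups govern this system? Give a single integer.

Write exponents as rows T,M,Θ,I / cols X1,X2,X3,X4,X5,X6,X7,X8:
  T: [ 0 -1  0 -2 -1  1  0  1]
  M: [-1  0 -1 -1 -1  0 -1 -1]
  Θ: [-1  1 -1  1  0  0 -1 -1]
  I: [ 0  0  0  0  0 -1  0 -1]
Row reduction gives pivot columns X1,X2,X6; rank = 3
Π count = n − r = 8 − 3 = 5

5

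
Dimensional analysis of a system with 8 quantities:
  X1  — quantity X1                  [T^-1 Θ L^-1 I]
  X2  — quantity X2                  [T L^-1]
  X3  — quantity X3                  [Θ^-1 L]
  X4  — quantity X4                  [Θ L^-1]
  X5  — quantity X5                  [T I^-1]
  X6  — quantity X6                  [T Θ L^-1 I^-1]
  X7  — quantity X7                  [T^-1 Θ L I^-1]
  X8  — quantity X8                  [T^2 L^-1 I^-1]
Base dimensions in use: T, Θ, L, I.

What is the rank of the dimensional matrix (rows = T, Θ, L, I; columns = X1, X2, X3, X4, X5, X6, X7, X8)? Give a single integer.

3

Write exponents as rows T,Θ,L,I / cols X1,X2,X3,X4,X5,X6,X7,X8:
  T: [-1  1  0  0  1  1 -1  2]
  Θ: [ 1  0 -1  1  0  1  1  0]
  L: [-1 -1  1 -1  0 -1  1 -1]
  I: [ 1  0  0  0 -1 -1 -1 -1]
Echelon form has 3 nonzero rows (pivots: X1,X2,X3)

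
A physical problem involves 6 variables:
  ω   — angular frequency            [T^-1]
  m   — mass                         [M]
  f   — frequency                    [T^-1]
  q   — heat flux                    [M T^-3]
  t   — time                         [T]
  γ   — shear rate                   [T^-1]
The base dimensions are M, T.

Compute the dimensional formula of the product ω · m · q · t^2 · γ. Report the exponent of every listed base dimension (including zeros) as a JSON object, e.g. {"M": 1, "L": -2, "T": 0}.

Dimensional matrix (M×T by ω×m×f×q×t×γ):
  M: [ 0  1  0  1  0  0]
  T: [-1  0 -1 -3  1 -1]
  [M]: (1)·0+(1)·1+(1)·1+(2)·0+(1)·0 = 2
  [T]: (1)·-1+(1)·0+(1)·-3+(2)·1+(1)·-1 = -3
⇒ M^2 T^-3

{"M": 2, "T": -3}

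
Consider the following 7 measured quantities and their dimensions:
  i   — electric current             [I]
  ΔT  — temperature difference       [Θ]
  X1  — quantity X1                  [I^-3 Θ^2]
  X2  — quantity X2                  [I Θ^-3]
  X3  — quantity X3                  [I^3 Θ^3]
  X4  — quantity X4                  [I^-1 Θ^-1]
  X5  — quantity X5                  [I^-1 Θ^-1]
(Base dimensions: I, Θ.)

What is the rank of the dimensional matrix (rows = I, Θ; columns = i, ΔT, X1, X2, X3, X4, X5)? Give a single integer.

Write exponents as rows I,Θ / cols i,ΔT,X1,X2,X3,X4,X5:
  I: [ 1  0 -3  1  3 -1 -1]
  Θ: [ 0  1  2 -3  3 -1 -1]
Row reduction gives pivot columns i,ΔT; rank = 2

2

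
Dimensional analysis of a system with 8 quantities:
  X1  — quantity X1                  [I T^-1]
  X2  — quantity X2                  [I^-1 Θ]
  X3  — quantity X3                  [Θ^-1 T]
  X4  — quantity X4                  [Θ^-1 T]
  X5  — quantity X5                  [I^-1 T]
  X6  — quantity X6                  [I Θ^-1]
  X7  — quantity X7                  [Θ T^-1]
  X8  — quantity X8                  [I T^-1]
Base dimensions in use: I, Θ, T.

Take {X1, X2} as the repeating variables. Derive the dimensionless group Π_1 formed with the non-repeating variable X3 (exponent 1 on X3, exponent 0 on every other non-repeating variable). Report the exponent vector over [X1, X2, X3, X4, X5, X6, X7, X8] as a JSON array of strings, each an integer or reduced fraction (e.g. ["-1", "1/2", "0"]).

["1", "1", "1", "0", "0", "0", "0", "0"]

Exponent matrix [I,Θ,T] × [X1,X2,X3,X4,X5,X6,X7,X8]:
  I: [ 1 -1  0  0 -1  1  0  1]
  Θ: [ 0  1 -1 -1  0 -1  1  0]
  T: [-1  0  1  1  1  0 -1 -1]
Row reduction gives pivot columns X1,X2; rank = 2
Pivot set = {X1,X2}, free = {X3,X4,X5,X6,X7,X8}
RREF:
  r0: [   1    0   -1   -1   -1    0    1    1]
  r1: [   0    1   -1   -1    0   -1    1    0]
  r2: [   0    0    0    0    0    0    0    0]
Fix exponent of X3 at 1, X4 at 0, X5 at 0, X6 at 0, X7 at 0, X8 at 0; solve each RREF row for its pivot's exponent:
  r0: exp(X1) + (-1)·1 = 0 ⇒ exp(X1) = 1
  r1: exp(X2) + (-1)·1 = 0 ⇒ exp(X2) = 1
Π_1 = X1 · X2 · X3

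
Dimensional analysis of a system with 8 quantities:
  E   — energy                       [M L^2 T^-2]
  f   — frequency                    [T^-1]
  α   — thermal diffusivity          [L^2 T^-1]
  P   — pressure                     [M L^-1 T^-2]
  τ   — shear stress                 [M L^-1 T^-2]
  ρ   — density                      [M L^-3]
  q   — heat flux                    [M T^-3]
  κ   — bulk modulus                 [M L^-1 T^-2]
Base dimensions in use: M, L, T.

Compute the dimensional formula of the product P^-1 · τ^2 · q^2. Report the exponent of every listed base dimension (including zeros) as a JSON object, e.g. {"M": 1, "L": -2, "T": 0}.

Write exponents as rows M,L,T / cols E,f,α,P,τ,ρ,q,κ:
  M: [ 1  0  0  1  1  1  1  1]
  L: [ 2  0  2 -1 -1 -3  0 -1]
  T: [-2 -1 -1 -2 -2  0 -3 -2]
  [M]: (-1)·1+(2)·1+(2)·1 = 3
  [L]: (-1)·-1+(2)·-1+(2)·0 = -1
  [T]: (-1)·-2+(2)·-2+(2)·-3 = -8
⇒ M^3 L^-1 T^-8

{"M": 3, "L": -1, "T": -8}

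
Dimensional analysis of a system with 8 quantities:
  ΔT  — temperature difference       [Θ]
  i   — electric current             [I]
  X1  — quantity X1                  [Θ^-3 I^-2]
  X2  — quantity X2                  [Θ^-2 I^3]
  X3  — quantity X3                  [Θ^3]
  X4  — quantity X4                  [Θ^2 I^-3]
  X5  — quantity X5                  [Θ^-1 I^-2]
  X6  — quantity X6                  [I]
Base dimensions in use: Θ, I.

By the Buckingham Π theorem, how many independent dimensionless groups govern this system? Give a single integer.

6

Write exponents as rows Θ,I / cols ΔT,i,X1,X2,X3,X4,X5,X6:
  Θ: [ 1  0 -3 -2  3  2 -1  0]
  I: [ 0  1 -2  3  0 -3 -2  1]
RREF → pivots at {ΔT,i} ⇒ r = 2
8 vars − rank 2 = 6 Π groups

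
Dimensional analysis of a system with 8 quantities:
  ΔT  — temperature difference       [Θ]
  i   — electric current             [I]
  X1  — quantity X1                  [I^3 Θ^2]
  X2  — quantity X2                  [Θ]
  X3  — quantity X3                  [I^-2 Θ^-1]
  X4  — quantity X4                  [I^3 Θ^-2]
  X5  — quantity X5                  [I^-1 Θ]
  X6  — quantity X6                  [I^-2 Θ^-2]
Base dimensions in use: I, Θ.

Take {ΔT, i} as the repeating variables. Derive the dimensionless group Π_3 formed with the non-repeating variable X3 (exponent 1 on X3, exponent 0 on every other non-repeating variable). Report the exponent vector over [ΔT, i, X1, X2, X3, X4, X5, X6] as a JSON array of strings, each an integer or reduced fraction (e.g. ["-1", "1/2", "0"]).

["1", "2", "0", "0", "1", "0", "0", "0"]

Write exponents as rows I,Θ / cols ΔT,i,X1,X2,X3,X4,X5,X6:
  I: [ 0  1  3  0 -2  3 -1 -2]
  Θ: [ 1  0  2  1 -1 -2  1 -2]
RREF → pivots at {ΔT,i} ⇒ r = 2
Pivot set = {ΔT,i}, free = {X1,X2,X3,X4,X5,X6}
RREF:
  r0: [   1    0    2    1   -1   -2    1   -2]
  r1: [   0    1    3    0   -2    3   -1   -2]
Fix exponent of X3 at 1, X1 at 0, X2 at 0, X4 at 0, X5 at 0, X6 at 0; solve each RREF row for its pivot's exponent:
  r0: exp(ΔT) + (-1)·1 = 0 ⇒ exp(ΔT) = 1
  r1: exp(i) + (-2)·1 = 0 ⇒ exp(i) = 2
Π_3 = ΔT · i^2 · X3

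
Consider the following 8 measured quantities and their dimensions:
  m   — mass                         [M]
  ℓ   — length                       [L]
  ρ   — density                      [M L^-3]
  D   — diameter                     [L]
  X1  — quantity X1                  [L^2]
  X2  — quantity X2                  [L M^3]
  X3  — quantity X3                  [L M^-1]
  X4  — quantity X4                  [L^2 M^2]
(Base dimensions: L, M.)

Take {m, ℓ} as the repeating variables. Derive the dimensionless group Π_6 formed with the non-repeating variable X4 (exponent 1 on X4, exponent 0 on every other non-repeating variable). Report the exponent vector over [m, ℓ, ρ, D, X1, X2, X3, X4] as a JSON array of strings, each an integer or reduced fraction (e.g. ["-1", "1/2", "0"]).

Exponent matrix [L,M] × [m,ℓ,ρ,D,X1,X2,X3,X4]:
  L: [ 0  1 -3  1  2  1  1  2]
  M: [ 1  0  1  0  0  3 -1  2]
Echelon form has 2 nonzero rows (pivots: m,ℓ)
Pivot set = {m,ℓ}, free = {ρ,D,X1,X2,X3,X4}
RREF:
  r0: [   1    0    1    0    0    3   -1    2]
  r1: [   0    1   -3    1    2    1    1    2]
Fix exponent of X4 at 1, ρ at 0, D at 0, X1 at 0, X2 at 0, X3 at 0; solve each RREF row for its pivot's exponent:
  r0: exp(m) + (2)·1 = 0 ⇒ exp(m) = -2
  r1: exp(ℓ) + (2)·1 = 0 ⇒ exp(ℓ) = -2
Π_6 = m^-2 · ℓ^-2 · X4

["-2", "-2", "0", "0", "0", "0", "0", "1"]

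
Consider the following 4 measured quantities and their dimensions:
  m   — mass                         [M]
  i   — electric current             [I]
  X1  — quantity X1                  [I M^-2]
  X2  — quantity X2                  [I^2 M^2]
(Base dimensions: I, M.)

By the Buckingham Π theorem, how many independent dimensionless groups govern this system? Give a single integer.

2

Exponent matrix [I,M] × [m,i,X1,X2]:
  I: [ 0  1  1  2]
  M: [ 1  0 -2  2]
RREF → pivots at {m,i} ⇒ r = 2
n=4, r=2 ⇒ 2 dimensionless groups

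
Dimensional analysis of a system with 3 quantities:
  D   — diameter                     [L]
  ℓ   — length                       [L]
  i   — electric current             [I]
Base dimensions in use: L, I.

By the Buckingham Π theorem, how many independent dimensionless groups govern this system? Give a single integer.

1

Write exponents as rows L,I / cols D,ℓ,i:
  L: [ 1  1  0]
  I: [ 0  0  1]
Echelon form has 2 nonzero rows (pivots: D,i)
Π count = n − r = 3 − 2 = 1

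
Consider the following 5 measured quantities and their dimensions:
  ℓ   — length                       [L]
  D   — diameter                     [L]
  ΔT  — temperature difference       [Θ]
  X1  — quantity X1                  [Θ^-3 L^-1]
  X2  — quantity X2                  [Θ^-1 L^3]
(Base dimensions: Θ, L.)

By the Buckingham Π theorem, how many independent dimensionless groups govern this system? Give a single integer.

3

Write exponents as rows Θ,L / cols ℓ,D,ΔT,X1,X2:
  Θ: [ 0  0  1 -3 -1]
  L: [ 1  1  0 -1  3]
RREF → pivots at {ℓ,ΔT} ⇒ r = 2
Π count = n − r = 5 − 2 = 3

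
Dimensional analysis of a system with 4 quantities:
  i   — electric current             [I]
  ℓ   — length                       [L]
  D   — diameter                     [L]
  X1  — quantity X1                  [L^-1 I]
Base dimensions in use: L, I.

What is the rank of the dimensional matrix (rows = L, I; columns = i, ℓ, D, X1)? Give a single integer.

Write exponents as rows L,I / cols i,ℓ,D,X1:
  L: [ 0  1  1 -1]
  I: [ 1  0  0  1]
Row reduction gives pivot columns i,ℓ; rank = 2

2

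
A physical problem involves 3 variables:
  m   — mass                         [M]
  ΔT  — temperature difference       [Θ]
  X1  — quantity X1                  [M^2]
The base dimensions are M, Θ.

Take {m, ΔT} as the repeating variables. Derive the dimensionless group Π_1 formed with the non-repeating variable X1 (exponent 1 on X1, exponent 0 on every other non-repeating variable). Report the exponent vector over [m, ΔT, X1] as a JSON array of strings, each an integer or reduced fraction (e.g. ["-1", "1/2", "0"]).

["-2", "0", "1"]

Dimensional matrix (M×Θ by m×ΔT×X1):
  M: [ 1  0  2]
  Θ: [ 0  1  0]
Row reduction gives pivot columns m,ΔT; rank = 2
Repeat: m,ΔT; free: X1
RREF:
  r0: [   1    0    2]
  r1: [   0    1    0]
Fix exponent of X1 at 1; solve each RREF row for its pivot's exponent:
  r0: exp(m) + (2)·1 = 0 ⇒ exp(m) = -2
  r1: exp(ΔT) + (0)·1 = 0 ⇒ exp(ΔT) = 0
Π_1 = m^-2 · X1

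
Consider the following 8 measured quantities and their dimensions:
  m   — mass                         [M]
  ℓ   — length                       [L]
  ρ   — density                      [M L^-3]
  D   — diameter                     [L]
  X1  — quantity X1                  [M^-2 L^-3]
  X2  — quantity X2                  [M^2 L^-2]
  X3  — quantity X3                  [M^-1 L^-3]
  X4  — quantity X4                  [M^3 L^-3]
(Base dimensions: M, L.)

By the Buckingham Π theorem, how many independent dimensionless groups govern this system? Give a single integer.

Exponent matrix [M,L] × [m,ℓ,ρ,D,X1,X2,X3,X4]:
  M: [ 1  0  1  0 -2  2 -1  3]
  L: [ 0  1 -3  1 -3 -2 -3 -3]
Row reduction gives pivot columns m,ℓ; rank = 2
n=8, r=2 ⇒ 6 dimensionless groups

6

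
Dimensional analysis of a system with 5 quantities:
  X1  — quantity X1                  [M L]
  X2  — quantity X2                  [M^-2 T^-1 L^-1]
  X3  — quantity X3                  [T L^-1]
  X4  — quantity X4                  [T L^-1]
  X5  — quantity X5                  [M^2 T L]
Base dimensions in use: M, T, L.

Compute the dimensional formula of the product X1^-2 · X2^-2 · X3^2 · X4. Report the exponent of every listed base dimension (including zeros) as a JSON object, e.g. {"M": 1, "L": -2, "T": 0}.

Write exponents as rows M,T,L / cols X1,X2,X3,X4,X5:
  M: [ 1 -2  0  0  2]
  T: [ 0 -1  1  1  1]
  L: [ 1 -1 -1 -1  1]
  [M]: (-2)·1+(-2)·-2+(2)·0+(1)·0 = 2
  [T]: (-2)·0+(-2)·-1+(2)·1+(1)·1 = 5
  [L]: (-2)·1+(-2)·-1+(2)·-1+(1)·-1 = -3
⇒ M^2 T^5 L^-3

{"M": 2, "T": 5, "L": -3}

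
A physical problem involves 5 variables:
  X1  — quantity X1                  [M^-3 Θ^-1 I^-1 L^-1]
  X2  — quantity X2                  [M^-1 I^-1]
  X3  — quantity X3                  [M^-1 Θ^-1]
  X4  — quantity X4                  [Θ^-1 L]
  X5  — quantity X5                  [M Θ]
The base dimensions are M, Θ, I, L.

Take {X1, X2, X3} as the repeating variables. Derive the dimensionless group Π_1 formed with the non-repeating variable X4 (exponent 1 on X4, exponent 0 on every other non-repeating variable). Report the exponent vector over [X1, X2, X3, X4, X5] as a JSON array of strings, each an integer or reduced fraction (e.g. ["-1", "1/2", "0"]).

["1", "-1", "-2", "1", "0"]

Write exponents as rows M,Θ,I,L / cols X1,X2,X3,X4,X5:
  M: [-3 -1 -1  0  1]
  Θ: [-1  0 -1 -1  1]
  I: [-1 -1  0  0  0]
  L: [-1  0  0  1  0]
RREF → pivots at {X1,X2,X3} ⇒ r = 3
Repeat: X1,X2,X3; free: X4,X5
RREF:
  r0: [   1    0    0   -1    0]
  r1: [   0    1    0    1    0]
  r2: [   0    0    1    2   -1]
  r3: [   0    0    0    0    0]
Fix exponent of X4 at 1, X5 at 0; solve each RREF row for its pivot's exponent:
  r0: exp(X1) + (-1)·1 = 0 ⇒ exp(X1) = 1
  r1: exp(X2) + (1)·1 = 0 ⇒ exp(X2) = -1
  r2: exp(X3) + (2)·1 = 0 ⇒ exp(X3) = -2
Π_1 = X1 · X2^-1 · X3^-2 · X4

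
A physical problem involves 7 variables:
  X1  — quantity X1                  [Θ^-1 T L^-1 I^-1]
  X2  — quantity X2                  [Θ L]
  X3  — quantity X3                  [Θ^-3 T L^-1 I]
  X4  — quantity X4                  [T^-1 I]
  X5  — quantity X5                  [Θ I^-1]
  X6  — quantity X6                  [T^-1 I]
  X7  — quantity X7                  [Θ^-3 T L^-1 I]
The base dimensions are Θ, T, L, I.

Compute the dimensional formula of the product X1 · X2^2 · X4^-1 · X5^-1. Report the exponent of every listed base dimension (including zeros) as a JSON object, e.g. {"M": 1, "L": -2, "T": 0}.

{"Θ": 0, "T": 2, "L": 1, "I": -1}

Write exponents as rows Θ,T,L,I / cols X1,X2,X3,X4,X5,X6,X7:
  Θ: [-1  1 -3  0  1  0 -3]
  T: [ 1  0  1 -1  0 -1  1]
  L: [-1  1 -1  0  0  0 -1]
  I: [-1  0  1  1 -1  1  1]
  [Θ]: (1)·-1+(2)·1+(-1)·0+(-1)·1 = 0
  [T]: (1)·1+(2)·0+(-1)·-1+(-1)·0 = 2
  [L]: (1)·-1+(2)·1+(-1)·0+(-1)·0 = 1
  [I]: (1)·-1+(2)·0+(-1)·1+(-1)·-1 = -1
⇒ T^2 L I^-1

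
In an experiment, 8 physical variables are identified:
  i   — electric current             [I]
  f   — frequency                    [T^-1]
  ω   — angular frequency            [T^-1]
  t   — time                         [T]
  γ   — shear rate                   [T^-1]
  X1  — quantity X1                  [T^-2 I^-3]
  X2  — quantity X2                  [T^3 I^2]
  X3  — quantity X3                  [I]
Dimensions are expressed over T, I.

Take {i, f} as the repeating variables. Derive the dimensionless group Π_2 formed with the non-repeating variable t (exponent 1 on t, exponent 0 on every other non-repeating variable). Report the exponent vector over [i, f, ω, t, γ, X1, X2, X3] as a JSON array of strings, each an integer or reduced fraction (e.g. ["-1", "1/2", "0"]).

["0", "1", "0", "1", "0", "0", "0", "0"]

Dimensional matrix (T×I by i×f×ω×t×γ×X1×X2×X3):
  T: [ 0 -1 -1  1 -1 -2  3  0]
  I: [ 1  0  0  0  0 -3  2  1]
Row reduction gives pivot columns i,f; rank = 2
Pivot set = {i,f}, free = {ω,t,γ,X1,X2,X3}
RREF:
  r0: [   1    0    0    0    0   -3    2    1]
  r1: [   0    1    1   -1    1    2   -3    0]
Fix exponent of t at 1, ω at 0, γ at 0, X1 at 0, X2 at 0, X3 at 0; solve each RREF row for its pivot's exponent:
  r0: exp(i) + (0)·1 = 0 ⇒ exp(i) = 0
  r1: exp(f) + (-1)·1 = 0 ⇒ exp(f) = 1
Π_2 = f · t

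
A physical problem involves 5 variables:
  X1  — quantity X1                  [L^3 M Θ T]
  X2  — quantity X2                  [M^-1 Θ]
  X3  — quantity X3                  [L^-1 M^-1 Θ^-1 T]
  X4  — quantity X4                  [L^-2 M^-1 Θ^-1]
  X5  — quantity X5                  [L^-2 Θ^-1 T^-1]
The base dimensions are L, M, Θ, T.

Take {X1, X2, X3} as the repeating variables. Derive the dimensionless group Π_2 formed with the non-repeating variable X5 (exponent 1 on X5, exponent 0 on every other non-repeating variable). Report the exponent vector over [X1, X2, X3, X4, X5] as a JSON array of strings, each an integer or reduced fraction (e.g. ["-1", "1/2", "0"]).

["3/4", "1/2", "1/4", "0", "1"]

Write exponents as rows L,M,Θ,T / cols X1,X2,X3,X4,X5:
  L: [ 3  0 -1 -2 -2]
  M: [ 1 -1 -1 -1  0]
  Θ: [ 1  1 -1 -1 -1]
  T: [ 1  0  1  0 -1]
RREF → pivots at {X1,X2,X3} ⇒ r = 3
Repeat: X1,X2,X3; free: X4,X5
RREF:
  r0: [   1    0    0 -1/2 -3/4]
  r1: [   0    1    0    0 -1/2]
  r2: [   0    0    1  1/2 -1/4]
  r3: [   0    0    0    0    0]
Fix exponent of X5 at 1, X4 at 0; solve each RREF row for its pivot's exponent:
  r0: exp(X1) + (-3/4)·1 = 0 ⇒ exp(X1) = 3/4
  r1: exp(X2) + (-1/2)·1 = 0 ⇒ exp(X2) = 1/2
  r2: exp(X3) + (-1/4)·1 = 0 ⇒ exp(X3) = 1/4
Π_2 = X1^(3/4) · X2^(1/2) · X3^(1/4) · X5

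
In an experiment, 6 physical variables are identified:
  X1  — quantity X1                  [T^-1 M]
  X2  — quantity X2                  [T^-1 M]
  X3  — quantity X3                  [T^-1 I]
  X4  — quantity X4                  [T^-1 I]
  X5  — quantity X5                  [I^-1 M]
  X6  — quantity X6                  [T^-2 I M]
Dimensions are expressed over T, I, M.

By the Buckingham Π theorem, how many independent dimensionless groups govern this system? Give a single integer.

4

Exponent matrix [T,I,M] × [X1,X2,X3,X4,X5,X6]:
  T: [-1 -1 -1 -1  0 -2]
  I: [ 0  0  1  1 -1  1]
  M: [ 1  1  0  0  1  1]
RREF → pivots at {X1,X3} ⇒ r = 2
Π count = n − r = 6 − 2 = 4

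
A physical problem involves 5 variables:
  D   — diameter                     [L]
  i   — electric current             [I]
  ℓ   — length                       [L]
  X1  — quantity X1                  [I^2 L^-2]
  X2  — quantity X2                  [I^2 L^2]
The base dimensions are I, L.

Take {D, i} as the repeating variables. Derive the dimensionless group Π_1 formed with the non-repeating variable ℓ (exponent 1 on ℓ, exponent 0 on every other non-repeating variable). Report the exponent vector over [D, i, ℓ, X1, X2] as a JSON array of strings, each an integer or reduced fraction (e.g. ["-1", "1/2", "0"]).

["-1", "0", "1", "0", "0"]

Dimensional matrix (I×L by D×i×ℓ×X1×X2):
  I: [ 0  1  0  2  2]
  L: [ 1  0  1 -2  2]
Row reduction gives pivot columns D,i; rank = 2
Pivot set = {D,i}, free = {ℓ,X1,X2}
RREF:
  r0: [   1    0    1   -2    2]
  r1: [   0    1    0    2    2]
Fix exponent of ℓ at 1, X1 at 0, X2 at 0; solve each RREF row for its pivot's exponent:
  r0: exp(D) + (1)·1 = 0 ⇒ exp(D) = -1
  r1: exp(i) + (0)·1 = 0 ⇒ exp(i) = 0
Π_1 = D^-1 · ℓ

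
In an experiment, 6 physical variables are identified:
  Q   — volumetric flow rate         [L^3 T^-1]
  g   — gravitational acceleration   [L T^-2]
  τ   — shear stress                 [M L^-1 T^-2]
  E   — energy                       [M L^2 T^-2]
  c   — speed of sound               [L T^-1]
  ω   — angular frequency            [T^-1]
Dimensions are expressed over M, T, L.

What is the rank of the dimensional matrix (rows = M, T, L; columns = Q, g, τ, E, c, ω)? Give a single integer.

3

Dimensional matrix (M×T×L by Q×g×τ×E×c×ω):
  M: [ 0  0  1  1  0  0]
  T: [-1 -2 -2 -2 -1 -1]
  L: [ 3  1 -1  2  1  0]
Row reduction gives pivot columns Q,g,τ; rank = 3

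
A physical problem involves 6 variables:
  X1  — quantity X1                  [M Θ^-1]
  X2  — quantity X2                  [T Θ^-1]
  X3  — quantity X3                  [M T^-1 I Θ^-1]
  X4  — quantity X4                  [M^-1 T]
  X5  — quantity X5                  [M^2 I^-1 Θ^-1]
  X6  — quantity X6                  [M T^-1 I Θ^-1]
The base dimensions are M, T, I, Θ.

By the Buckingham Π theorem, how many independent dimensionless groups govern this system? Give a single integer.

Write exponents as rows M,T,I,Θ / cols X1,X2,X3,X4,X5,X6:
  M: [ 1  0  1 -1  2  1]
  T: [ 0  1 -1  1  0 -1]
  I: [ 0  0  1  0 -1  1]
  Θ: [-1 -1 -1  0 -1 -1]
Echelon form has 3 nonzero rows (pivots: X1,X2,X3)
6 vars − rank 3 = 3 Π groups

3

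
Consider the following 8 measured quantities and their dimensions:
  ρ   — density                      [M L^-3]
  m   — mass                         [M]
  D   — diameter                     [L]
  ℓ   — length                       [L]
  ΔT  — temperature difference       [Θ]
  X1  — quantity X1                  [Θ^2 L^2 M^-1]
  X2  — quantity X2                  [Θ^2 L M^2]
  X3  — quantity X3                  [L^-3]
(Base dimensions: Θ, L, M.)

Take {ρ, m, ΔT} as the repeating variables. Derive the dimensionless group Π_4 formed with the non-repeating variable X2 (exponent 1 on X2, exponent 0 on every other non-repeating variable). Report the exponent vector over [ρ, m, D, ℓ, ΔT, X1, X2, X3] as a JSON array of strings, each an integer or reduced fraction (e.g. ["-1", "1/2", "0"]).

Write exponents as rows Θ,L,M / cols ρ,m,D,ℓ,ΔT,X1,X2,X3:
  Θ: [ 0  0  0  0  1  2  2  0]
  L: [-3  0  1  1  0  2  1 -3]
  M: [ 1  1  0  0  0 -1  2  0]
RREF → pivots at {ρ,m,ΔT} ⇒ r = 3
Pivot set = {ρ,m,ΔT}, free = {D,ℓ,X1,X2,X3}
RREF:
  r0: [   1    0 -1/3 -1/3    0 -2/3 -1/3    1]
  r1: [   0    1  1/3  1/3    0 -1/3  7/3   -1]
  r2: [   0    0    0    0    1    2    2    0]
Fix exponent of X2 at 1, D at 0, ℓ at 0, X1 at 0, X3 at 0; solve each RREF row for its pivot's exponent:
  r0: exp(ρ) + (-1/3)·1 = 0 ⇒ exp(ρ) = 1/3
  r1: exp(m) + (7/3)·1 = 0 ⇒ exp(m) = -7/3
  r2: exp(ΔT) + (2)·1 = 0 ⇒ exp(ΔT) = -2
Π_4 = ρ^(1/3) · m^(-7/3) · ΔT^-2 · X2

["1/3", "-7/3", "0", "0", "-2", "0", "1", "0"]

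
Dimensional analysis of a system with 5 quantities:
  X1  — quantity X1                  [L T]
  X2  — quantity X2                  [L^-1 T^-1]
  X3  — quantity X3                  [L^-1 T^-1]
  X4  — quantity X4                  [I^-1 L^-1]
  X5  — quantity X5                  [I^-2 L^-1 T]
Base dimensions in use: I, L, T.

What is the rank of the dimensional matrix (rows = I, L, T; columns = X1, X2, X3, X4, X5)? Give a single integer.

Dimensional matrix (I×L×T by X1×X2×X3×X4×X5):
  I: [ 0  0  0 -1 -2]
  L: [ 1 -1 -1 -1 -1]
  T: [ 1 -1 -1  0  1]
RREF → pivots at {X1,X4} ⇒ r = 2

2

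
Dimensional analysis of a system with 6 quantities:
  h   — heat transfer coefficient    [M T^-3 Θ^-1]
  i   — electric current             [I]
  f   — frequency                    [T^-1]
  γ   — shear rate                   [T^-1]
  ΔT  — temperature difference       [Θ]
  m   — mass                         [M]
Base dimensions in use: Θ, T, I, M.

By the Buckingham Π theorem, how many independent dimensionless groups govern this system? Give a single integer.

2

Dimensional matrix (Θ×T×I×M by h×i×f×γ×ΔT×m):
  Θ: [-1  0  0  0  1  0]
  T: [-3  0 -1 -1  0  0]
  I: [ 0  1  0  0  0  0]
  M: [ 1  0  0  0  0  1]
RREF → pivots at {h,i,f,ΔT} ⇒ r = 4
6 vars − rank 4 = 2 Π groups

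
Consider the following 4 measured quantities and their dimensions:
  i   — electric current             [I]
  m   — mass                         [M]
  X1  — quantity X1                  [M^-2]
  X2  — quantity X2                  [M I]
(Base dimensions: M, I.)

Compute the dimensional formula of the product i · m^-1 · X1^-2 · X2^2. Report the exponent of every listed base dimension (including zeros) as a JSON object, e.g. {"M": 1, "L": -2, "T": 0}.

{"M": 5, "I": 3}

Exponent matrix [M,I] × [i,m,X1,X2]:
  M: [ 0  1 -2  1]
  I: [ 1  0  0  1]
  [M]: (1)·0+(-1)·1+(-2)·-2+(2)·1 = 5
  [I]: (1)·1+(-1)·0+(-2)·0+(2)·1 = 3
⇒ M^5 I^3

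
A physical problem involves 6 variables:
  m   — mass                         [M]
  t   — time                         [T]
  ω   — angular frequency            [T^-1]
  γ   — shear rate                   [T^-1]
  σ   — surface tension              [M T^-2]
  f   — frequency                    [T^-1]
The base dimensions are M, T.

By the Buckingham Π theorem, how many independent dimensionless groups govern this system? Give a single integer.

4

Write exponents as rows M,T / cols m,t,ω,γ,σ,f:
  M: [ 1  0  0  0  1  0]
  T: [ 0  1 -1 -1 -2 -1]
Row reduction gives pivot columns m,t; rank = 2
6 vars − rank 2 = 4 Π groups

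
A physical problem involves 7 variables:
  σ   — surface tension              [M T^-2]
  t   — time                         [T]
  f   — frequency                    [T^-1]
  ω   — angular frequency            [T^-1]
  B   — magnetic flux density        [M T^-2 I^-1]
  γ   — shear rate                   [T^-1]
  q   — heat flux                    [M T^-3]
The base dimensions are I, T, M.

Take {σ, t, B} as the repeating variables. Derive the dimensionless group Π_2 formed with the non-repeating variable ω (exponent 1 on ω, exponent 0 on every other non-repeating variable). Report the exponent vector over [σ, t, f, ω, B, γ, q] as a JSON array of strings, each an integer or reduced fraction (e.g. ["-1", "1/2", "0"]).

["0", "1", "0", "1", "0", "0", "0"]

Dimensional matrix (I×T×M by σ×t×f×ω×B×γ×q):
  I: [ 0  0  0  0 -1  0  0]
  T: [-2  1 -1 -1 -2 -1 -3]
  M: [ 1  0  0  0  1  0  1]
Row reduction gives pivot columns σ,t,B; rank = 3
Repeat: σ,t,B; free: f,ω,γ,q
RREF:
  r0: [   1    0    0    0    0    0    1]
  r1: [   0    1   -1   -1    0   -1   -1]
  r2: [   0    0    0    0    1    0    0]
Fix exponent of ω at 1, f at 0, γ at 0, q at 0; solve each RREF row for its pivot's exponent:
  r0: exp(σ) + (0)·1 = 0 ⇒ exp(σ) = 0
  r1: exp(t) + (-1)·1 = 0 ⇒ exp(t) = 1
  r2: exp(B) + (0)·1 = 0 ⇒ exp(B) = 0
Π_2 = t · ω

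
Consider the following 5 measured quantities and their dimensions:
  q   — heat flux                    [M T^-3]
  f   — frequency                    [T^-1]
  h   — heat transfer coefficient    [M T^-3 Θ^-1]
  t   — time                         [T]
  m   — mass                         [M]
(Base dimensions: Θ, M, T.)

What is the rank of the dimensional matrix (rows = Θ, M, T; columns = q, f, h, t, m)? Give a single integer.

Dimensional matrix (Θ×M×T by q×f×h×t×m):
  Θ: [ 0  0 -1  0  0]
  M: [ 1  0  1  0  1]
  T: [-3 -1 -3  1  0]
Row reduction gives pivot columns q,f,h; rank = 3

3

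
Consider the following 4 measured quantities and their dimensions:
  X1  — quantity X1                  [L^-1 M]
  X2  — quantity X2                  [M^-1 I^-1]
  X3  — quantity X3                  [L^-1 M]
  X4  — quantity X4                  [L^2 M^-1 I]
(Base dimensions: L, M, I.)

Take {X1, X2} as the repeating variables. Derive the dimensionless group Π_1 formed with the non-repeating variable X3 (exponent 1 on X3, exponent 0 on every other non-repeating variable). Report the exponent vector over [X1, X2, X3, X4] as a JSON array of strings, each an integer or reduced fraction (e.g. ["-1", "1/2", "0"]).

Exponent matrix [L,M,I] × [X1,X2,X3,X4]:
  L: [-1  0 -1  2]
  M: [ 1 -1  1 -1]
  I: [ 0 -1  0  1]
RREF → pivots at {X1,X2} ⇒ r = 2
Pivot set = {X1,X2}, free = {X3,X4}
RREF:
  r0: [   1    0    1   -2]
  r1: [   0    1    0   -1]
  r2: [   0    0    0    0]
Fix exponent of X3 at 1, X4 at 0; solve each RREF row for its pivot's exponent:
  r0: exp(X1) + (1)·1 = 0 ⇒ exp(X1) = -1
  r1: exp(X2) + (0)·1 = 0 ⇒ exp(X2) = 0
Π_1 = X1^-1 · X3

["-1", "0", "1", "0"]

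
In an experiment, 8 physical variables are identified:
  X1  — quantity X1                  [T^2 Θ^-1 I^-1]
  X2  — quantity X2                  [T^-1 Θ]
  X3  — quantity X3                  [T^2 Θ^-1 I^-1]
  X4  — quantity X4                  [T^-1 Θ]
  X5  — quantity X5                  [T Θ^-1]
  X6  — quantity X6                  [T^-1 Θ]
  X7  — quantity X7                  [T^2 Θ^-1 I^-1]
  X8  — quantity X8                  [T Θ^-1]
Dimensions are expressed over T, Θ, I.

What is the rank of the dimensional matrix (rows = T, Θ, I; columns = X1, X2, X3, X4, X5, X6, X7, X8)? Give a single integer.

Dimensional matrix (T×Θ×I by X1×X2×X3×X4×X5×X6×X7×X8):
  T: [ 2 -1  2 -1  1 -1  2  1]
  Θ: [-1  1 -1  1 -1  1 -1 -1]
  I: [-1  0 -1  0  0  0 -1  0]
RREF → pivots at {X1,X2} ⇒ r = 2

2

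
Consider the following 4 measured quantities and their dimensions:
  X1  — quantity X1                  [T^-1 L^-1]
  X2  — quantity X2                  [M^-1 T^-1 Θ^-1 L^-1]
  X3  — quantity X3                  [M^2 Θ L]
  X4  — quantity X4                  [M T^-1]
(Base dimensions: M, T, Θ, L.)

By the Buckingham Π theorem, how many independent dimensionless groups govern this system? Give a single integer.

Write exponents as rows M,T,Θ,L / cols X1,X2,X3,X4:
  M: [ 0 -1  2  1]
  T: [-1 -1  0 -1]
  Θ: [ 0 -1  1  0]
  L: [-1 -1  1  0]
Row reduction gives pivot columns X1,X2,X3; rank = 3
4 vars − rank 3 = 1 Π group

1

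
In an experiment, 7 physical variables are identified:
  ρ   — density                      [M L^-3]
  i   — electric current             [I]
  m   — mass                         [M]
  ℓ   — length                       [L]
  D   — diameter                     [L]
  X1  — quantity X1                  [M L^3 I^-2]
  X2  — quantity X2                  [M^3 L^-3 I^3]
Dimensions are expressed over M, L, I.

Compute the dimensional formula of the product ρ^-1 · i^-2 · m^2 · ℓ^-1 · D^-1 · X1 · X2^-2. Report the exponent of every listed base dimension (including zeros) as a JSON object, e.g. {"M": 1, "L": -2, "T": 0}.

Exponent matrix [M,L,I] × [ρ,i,m,ℓ,D,X1,X2]:
  M: [ 1  0  1  0  0  1  3]
  L: [-3  0  0  1  1  3 -3]
  I: [ 0  1  0  0  0 -2  3]
  [M]: (-1)·1+(-2)·0+(2)·1+(-1)·0+(-1)·0+(1)·1+(-2)·3 = -4
  [L]: (-1)·-3+(-2)·0+(2)·0+(-1)·1+(-1)·1+(1)·3+(-2)·-3 = 10
  [I]: (-1)·0+(-2)·1+(2)·0+(-1)·0+(-1)·0+(1)·-2+(-2)·3 = -10
⇒ M^-4 L^10 I^-10

{"M": -4, "L": 10, "I": -10}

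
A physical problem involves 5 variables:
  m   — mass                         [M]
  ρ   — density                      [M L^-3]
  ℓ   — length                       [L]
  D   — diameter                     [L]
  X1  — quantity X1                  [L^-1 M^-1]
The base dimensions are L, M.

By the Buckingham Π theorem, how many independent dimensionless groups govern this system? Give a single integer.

Write exponents as rows L,M / cols m,ρ,ℓ,D,X1:
  L: [ 0 -3  1  1 -1]
  M: [ 1  1  0  0 -1]
Row reduction gives pivot columns m,ρ; rank = 2
5 vars − rank 2 = 3 Π groups

3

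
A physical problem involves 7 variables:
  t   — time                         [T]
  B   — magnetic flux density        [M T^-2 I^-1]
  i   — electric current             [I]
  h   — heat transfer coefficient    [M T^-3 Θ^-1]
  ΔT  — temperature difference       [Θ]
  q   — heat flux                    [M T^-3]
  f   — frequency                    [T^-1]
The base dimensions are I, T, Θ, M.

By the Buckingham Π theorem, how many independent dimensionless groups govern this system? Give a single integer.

3

Write exponents as rows I,T,Θ,M / cols t,B,i,h,ΔT,q,f:
  I: [ 0 -1  1  0  0  0  0]
  T: [ 1 -2  0 -3  0 -3 -1]
  Θ: [ 0  0  0 -1  1  0  0]
  M: [ 0  1  0  1  0  1  0]
Echelon form has 4 nonzero rows (pivots: t,B,i,h)
Π count = n − r = 7 − 4 = 3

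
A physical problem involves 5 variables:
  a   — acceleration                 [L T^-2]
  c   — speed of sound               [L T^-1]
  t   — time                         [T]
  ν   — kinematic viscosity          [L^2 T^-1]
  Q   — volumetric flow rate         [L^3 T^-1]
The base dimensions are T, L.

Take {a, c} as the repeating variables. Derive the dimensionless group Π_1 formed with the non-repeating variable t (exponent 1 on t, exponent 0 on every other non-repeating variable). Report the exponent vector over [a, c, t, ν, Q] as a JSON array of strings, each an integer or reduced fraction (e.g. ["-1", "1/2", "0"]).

["1", "-1", "1", "0", "0"]

Dimensional matrix (T×L by a×c×t×ν×Q):
  T: [-2 -1  1 -1 -1]
  L: [ 1  1  0  2  3]
Echelon form has 2 nonzero rows (pivots: a,c)
Repeat: a,c; free: t,ν,Q
RREF:
  r0: [   1    0   -1   -1   -2]
  r1: [   0    1    1    3    5]
Fix exponent of t at 1, ν at 0, Q at 0; solve each RREF row for its pivot's exponent:
  r0: exp(a) + (-1)·1 = 0 ⇒ exp(a) = 1
  r1: exp(c) + (1)·1 = 0 ⇒ exp(c) = -1
Π_1 = a · c^-1 · t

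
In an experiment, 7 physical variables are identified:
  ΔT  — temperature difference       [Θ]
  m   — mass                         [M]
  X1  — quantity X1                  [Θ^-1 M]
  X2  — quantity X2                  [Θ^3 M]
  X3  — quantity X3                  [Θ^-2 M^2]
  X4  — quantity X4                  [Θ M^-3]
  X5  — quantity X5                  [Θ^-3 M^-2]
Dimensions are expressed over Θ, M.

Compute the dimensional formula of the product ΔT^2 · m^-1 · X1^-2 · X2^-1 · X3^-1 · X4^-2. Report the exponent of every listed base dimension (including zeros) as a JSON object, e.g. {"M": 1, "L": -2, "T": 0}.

Dimensional matrix (Θ×M by ΔT×m×X1×X2×X3×X4×X5):
  Θ: [ 1  0 -1  3 -2  1 -3]
  M: [ 0  1  1  1  2 -3 -2]
  [Θ]: (2)·1+(-1)·0+(-2)·-1+(-1)·3+(-1)·-2+(-2)·1 = 1
  [M]: (2)·0+(-1)·1+(-2)·1+(-1)·1+(-1)·2+(-2)·-3 = 0
⇒ Θ

{"Θ": 1, "M": 0}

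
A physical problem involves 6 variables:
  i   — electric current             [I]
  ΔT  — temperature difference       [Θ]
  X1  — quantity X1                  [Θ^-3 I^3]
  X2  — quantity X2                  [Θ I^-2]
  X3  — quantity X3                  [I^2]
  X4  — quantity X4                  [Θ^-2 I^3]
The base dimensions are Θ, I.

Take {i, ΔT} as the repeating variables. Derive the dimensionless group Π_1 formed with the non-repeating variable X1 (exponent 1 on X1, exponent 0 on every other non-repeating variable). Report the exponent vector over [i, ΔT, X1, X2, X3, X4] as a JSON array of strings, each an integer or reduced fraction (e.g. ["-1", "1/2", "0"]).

["-3", "3", "1", "0", "0", "0"]

Dimensional matrix (Θ×I by i×ΔT×X1×X2×X3×X4):
  Θ: [ 0  1 -3  1  0 -2]
  I: [ 1  0  3 -2  2  3]
Echelon form has 2 nonzero rows (pivots: i,ΔT)
Pivot set = {i,ΔT}, free = {X1,X2,X3,X4}
RREF:
  r0: [   1    0    3   -2    2    3]
  r1: [   0    1   -3    1    0   -2]
Fix exponent of X1 at 1, X2 at 0, X3 at 0, X4 at 0; solve each RREF row for its pivot's exponent:
  r0: exp(i) + (3)·1 = 0 ⇒ exp(i) = -3
  r1: exp(ΔT) + (-3)·1 = 0 ⇒ exp(ΔT) = 3
Π_1 = i^-3 · ΔT^3 · X1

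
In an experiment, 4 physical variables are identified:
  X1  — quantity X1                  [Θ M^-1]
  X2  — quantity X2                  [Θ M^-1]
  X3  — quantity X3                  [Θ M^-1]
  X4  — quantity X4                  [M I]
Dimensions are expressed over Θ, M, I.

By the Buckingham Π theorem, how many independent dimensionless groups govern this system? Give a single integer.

Dimensional matrix (Θ×M×I by X1×X2×X3×X4):
  Θ: [ 1  1  1  0]
  M: [-1 -1 -1  1]
  I: [ 0  0  0  1]
Row reduction gives pivot columns X1,X4; rank = 2
Π count = n − r = 4 − 2 = 2

2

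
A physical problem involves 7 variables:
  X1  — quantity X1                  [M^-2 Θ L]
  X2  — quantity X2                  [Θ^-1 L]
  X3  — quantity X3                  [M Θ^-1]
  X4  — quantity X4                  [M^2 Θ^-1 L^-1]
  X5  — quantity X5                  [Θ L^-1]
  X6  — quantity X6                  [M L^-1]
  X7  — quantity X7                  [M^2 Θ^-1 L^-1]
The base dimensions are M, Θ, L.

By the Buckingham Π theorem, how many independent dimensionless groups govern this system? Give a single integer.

5

Dimensional matrix (M×Θ×L by X1×X2×X3×X4×X5×X6×X7):
  M: [-2  0  1  2  0  1  2]
  Θ: [ 1 -1 -1 -1  1  0 -1]
  L: [ 1  1  0 -1 -1 -1 -1]
RREF → pivots at {X1,X2} ⇒ r = 2
n=7, r=2 ⇒ 5 dimensionless groups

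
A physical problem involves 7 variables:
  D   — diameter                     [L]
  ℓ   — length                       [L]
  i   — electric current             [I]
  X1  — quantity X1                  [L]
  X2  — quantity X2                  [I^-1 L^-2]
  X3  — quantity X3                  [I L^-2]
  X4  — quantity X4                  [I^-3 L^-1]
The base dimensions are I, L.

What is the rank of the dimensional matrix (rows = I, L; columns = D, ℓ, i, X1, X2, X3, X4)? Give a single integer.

Exponent matrix [I,L] × [D,ℓ,i,X1,X2,X3,X4]:
  I: [ 0  0  1  0 -1  1 -3]
  L: [ 1  1  0  1 -2 -2 -1]
Row reduction gives pivot columns D,i; rank = 2

2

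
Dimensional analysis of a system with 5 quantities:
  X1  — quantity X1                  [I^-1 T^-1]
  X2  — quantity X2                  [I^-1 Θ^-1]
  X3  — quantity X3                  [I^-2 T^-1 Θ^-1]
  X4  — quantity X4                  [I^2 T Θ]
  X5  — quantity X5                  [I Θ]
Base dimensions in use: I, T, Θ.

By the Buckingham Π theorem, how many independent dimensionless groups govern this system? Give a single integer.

3

Exponent matrix [I,T,Θ] × [X1,X2,X3,X4,X5]:
  I: [-1 -1 -2  2  1]
  T: [-1  0 -1  1  0]
  Θ: [ 0 -1 -1  1  1]
Echelon form has 2 nonzero rows (pivots: X1,X2)
n=5, r=2 ⇒ 3 dimensionless groups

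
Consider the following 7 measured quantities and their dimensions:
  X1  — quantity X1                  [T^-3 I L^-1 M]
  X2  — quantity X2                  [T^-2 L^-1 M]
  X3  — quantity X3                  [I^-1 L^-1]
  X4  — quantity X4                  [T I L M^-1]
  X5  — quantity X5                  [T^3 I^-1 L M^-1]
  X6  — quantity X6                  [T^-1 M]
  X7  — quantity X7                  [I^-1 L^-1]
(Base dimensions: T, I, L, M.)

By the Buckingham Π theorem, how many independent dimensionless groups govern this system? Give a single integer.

4

Dimensional matrix (T×I×L×M by X1×X2×X3×X4×X5×X6×X7):
  T: [-3 -2  0  1  3 -1  0]
  I: [ 1  0 -1  1 -1  0 -1]
  L: [-1 -1 -1  1  1  0 -1]
  M: [ 1  1  0 -1 -1  1  0]
Row reduction gives pivot columns X1,X2,X3; rank = 3
7 vars − rank 3 = 4 Π groups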